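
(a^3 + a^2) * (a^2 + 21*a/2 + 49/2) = a^5 + 23*a^4/2 + 35*a^3 + 49*a^2/2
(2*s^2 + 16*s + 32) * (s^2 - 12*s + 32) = 2*s^4 - 8*s^3 - 96*s^2 + 128*s + 1024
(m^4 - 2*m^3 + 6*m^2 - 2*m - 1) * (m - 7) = m^5 - 9*m^4 + 20*m^3 - 44*m^2 + 13*m + 7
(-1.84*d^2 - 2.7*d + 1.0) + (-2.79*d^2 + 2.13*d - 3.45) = -4.63*d^2 - 0.57*d - 2.45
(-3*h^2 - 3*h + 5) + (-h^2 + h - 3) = -4*h^2 - 2*h + 2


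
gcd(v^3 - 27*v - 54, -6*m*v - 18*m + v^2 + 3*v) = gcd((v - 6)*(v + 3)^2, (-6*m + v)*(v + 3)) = v + 3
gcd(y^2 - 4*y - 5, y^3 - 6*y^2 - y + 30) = y - 5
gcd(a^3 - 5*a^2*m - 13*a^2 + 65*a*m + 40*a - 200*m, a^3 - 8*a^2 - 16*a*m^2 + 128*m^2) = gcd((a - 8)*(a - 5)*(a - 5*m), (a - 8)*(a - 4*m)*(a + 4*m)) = a - 8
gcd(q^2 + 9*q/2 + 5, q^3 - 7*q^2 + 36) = q + 2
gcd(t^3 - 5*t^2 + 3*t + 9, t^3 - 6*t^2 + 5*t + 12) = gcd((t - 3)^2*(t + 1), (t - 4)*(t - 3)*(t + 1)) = t^2 - 2*t - 3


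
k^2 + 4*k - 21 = (k - 3)*(k + 7)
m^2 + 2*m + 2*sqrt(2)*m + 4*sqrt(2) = (m + 2)*(m + 2*sqrt(2))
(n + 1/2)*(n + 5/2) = n^2 + 3*n + 5/4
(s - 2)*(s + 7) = s^2 + 5*s - 14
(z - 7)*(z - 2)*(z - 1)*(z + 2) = z^4 - 8*z^3 + 3*z^2 + 32*z - 28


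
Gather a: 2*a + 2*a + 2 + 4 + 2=4*a + 8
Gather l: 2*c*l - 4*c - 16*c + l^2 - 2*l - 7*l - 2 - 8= -20*c + l^2 + l*(2*c - 9) - 10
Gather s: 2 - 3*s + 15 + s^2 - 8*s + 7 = s^2 - 11*s + 24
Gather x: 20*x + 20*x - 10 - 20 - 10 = 40*x - 40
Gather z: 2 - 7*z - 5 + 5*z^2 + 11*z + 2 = 5*z^2 + 4*z - 1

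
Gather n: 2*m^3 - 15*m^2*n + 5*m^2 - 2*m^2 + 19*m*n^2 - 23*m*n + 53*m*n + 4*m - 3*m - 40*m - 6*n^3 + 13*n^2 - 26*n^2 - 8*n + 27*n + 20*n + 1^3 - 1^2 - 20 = 2*m^3 + 3*m^2 - 39*m - 6*n^3 + n^2*(19*m - 13) + n*(-15*m^2 + 30*m + 39) - 20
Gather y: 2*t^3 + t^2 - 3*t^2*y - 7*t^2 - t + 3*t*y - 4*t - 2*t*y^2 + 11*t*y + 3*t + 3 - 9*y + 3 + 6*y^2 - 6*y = 2*t^3 - 6*t^2 - 2*t + y^2*(6 - 2*t) + y*(-3*t^2 + 14*t - 15) + 6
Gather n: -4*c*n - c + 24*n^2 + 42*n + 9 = -c + 24*n^2 + n*(42 - 4*c) + 9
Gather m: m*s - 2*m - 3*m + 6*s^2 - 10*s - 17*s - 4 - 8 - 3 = m*(s - 5) + 6*s^2 - 27*s - 15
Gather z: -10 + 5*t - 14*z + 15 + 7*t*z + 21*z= 5*t + z*(7*t + 7) + 5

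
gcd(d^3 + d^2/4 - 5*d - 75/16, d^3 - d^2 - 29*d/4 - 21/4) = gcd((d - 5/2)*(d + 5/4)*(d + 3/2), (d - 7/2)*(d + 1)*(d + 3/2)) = d + 3/2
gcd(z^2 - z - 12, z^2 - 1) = 1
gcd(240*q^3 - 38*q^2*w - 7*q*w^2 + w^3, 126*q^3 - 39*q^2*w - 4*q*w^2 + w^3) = 6*q + w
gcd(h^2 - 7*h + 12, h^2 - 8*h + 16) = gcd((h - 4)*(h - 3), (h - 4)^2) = h - 4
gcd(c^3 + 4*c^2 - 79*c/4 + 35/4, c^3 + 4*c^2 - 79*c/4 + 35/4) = c^3 + 4*c^2 - 79*c/4 + 35/4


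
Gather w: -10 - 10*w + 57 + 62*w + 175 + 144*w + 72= 196*w + 294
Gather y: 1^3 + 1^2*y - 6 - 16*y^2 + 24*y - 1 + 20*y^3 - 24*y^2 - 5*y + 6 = 20*y^3 - 40*y^2 + 20*y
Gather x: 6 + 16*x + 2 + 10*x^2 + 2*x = 10*x^2 + 18*x + 8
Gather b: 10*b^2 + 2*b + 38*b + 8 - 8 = 10*b^2 + 40*b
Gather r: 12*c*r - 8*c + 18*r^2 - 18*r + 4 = -8*c + 18*r^2 + r*(12*c - 18) + 4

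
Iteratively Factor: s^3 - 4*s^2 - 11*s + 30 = (s - 2)*(s^2 - 2*s - 15) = (s - 5)*(s - 2)*(s + 3)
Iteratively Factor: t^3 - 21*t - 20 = (t + 1)*(t^2 - t - 20) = (t + 1)*(t + 4)*(t - 5)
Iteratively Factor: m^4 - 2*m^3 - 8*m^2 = (m - 4)*(m^3 + 2*m^2) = (m - 4)*(m + 2)*(m^2) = m*(m - 4)*(m + 2)*(m)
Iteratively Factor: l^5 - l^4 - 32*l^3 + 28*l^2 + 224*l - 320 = (l - 2)*(l^4 + l^3 - 30*l^2 - 32*l + 160) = (l - 2)*(l + 4)*(l^3 - 3*l^2 - 18*l + 40) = (l - 2)^2*(l + 4)*(l^2 - l - 20) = (l - 2)^2*(l + 4)^2*(l - 5)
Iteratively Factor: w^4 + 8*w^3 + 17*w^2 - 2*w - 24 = (w + 4)*(w^3 + 4*w^2 + w - 6) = (w + 3)*(w + 4)*(w^2 + w - 2) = (w - 1)*(w + 3)*(w + 4)*(w + 2)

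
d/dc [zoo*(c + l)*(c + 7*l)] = zoo*(c + l)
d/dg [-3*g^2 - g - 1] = -6*g - 1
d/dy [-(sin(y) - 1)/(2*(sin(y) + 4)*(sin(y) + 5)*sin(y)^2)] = (3*sin(y)^3 + 14*sin(y)^2 - 7*sin(y) - 40)*cos(y)/(2*(sin(y) + 4)^2*(sin(y) + 5)^2*sin(y)^3)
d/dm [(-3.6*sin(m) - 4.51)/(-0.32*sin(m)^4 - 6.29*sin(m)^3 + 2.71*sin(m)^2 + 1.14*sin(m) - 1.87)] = (-3.456*sin(m)^4 - 51.0608*sin(m)^3 - 75.3477*sin(m)^2 + 24.4442*sin(m) + 11.8734)*cos(m)/(0.1024*sin(m)^8 + 4.0256*sin(m)^7 + 37.8297*sin(m)^6 - 34.8214*sin(m)^5 - 5.8003*sin(m)^4 + 29.7034*sin(m)^3 - 8.8358*sin(m)^2 - 4.2636*sin(m) + 3.4969)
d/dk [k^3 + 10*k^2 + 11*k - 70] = 3*k^2 + 20*k + 11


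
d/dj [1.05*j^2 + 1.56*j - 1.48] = 2.1*j + 1.56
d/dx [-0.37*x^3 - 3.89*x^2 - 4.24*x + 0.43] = -1.11*x^2 - 7.78*x - 4.24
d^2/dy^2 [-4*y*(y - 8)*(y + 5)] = 24 - 24*y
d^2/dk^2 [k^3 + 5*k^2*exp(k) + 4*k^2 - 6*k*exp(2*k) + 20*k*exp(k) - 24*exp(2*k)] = 5*k^2*exp(k) - 24*k*exp(2*k) + 40*k*exp(k) + 6*k - 120*exp(2*k) + 50*exp(k) + 8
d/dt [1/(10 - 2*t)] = 1/(2*(t - 5)^2)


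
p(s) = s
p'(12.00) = 1.00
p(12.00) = 12.00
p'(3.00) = 1.00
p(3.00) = 3.00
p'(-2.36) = 1.00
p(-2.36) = -2.36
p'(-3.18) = 1.00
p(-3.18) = -3.18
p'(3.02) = 1.00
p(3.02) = 3.02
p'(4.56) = 1.00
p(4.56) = 4.56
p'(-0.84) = 1.00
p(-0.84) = -0.84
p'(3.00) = 1.00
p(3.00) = 3.00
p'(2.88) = 1.00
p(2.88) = 2.88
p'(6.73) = 1.00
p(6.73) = 6.73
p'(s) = 1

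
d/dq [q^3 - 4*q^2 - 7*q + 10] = 3*q^2 - 8*q - 7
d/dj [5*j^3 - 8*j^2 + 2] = j*(15*j - 16)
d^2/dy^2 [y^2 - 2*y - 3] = 2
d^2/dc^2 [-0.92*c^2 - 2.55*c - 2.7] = -1.84000000000000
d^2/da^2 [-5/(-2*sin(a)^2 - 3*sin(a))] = 5*(-16*sin(a) - 18 + 15/sin(a) + 36/sin(a)^2 + 18/sin(a)^3)/(2*sin(a) + 3)^3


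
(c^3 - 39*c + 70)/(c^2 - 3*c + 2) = (c^2 + 2*c - 35)/(c - 1)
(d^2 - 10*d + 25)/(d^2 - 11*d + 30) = (d - 5)/(d - 6)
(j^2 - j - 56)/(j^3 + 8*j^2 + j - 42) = (j - 8)/(j^2 + j - 6)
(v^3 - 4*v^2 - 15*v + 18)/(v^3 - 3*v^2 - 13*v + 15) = (v - 6)/(v - 5)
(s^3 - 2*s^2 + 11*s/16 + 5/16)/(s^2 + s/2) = (16*s^3 - 32*s^2 + 11*s + 5)/(8*s*(2*s + 1))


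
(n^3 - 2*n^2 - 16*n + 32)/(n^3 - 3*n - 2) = (n^2 - 16)/(n^2 + 2*n + 1)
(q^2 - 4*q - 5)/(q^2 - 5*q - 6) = (q - 5)/(q - 6)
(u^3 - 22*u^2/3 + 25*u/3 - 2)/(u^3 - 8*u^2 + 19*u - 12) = (u^2 - 19*u/3 + 2)/(u^2 - 7*u + 12)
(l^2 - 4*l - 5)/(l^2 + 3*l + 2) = (l - 5)/(l + 2)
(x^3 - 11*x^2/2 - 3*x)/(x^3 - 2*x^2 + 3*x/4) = 2*(2*x^2 - 11*x - 6)/(4*x^2 - 8*x + 3)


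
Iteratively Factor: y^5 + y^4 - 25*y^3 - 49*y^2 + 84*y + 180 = (y + 2)*(y^4 - y^3 - 23*y^2 - 3*y + 90) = (y + 2)*(y + 3)*(y^3 - 4*y^2 - 11*y + 30) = (y - 5)*(y + 2)*(y + 3)*(y^2 + y - 6) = (y - 5)*(y + 2)*(y + 3)^2*(y - 2)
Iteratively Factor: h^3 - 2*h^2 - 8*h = (h)*(h^2 - 2*h - 8) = h*(h - 4)*(h + 2)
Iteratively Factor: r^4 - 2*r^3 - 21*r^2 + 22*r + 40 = (r + 4)*(r^3 - 6*r^2 + 3*r + 10) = (r + 1)*(r + 4)*(r^2 - 7*r + 10) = (r - 2)*(r + 1)*(r + 4)*(r - 5)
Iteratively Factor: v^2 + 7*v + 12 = (v + 4)*(v + 3)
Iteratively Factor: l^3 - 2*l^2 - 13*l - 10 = (l + 1)*(l^2 - 3*l - 10) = (l + 1)*(l + 2)*(l - 5)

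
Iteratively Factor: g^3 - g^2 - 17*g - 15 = (g + 3)*(g^2 - 4*g - 5) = (g + 1)*(g + 3)*(g - 5)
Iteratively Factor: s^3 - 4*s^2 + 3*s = (s - 1)*(s^2 - 3*s) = s*(s - 1)*(s - 3)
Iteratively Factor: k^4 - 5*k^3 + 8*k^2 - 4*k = (k - 2)*(k^3 - 3*k^2 + 2*k) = (k - 2)*(k - 1)*(k^2 - 2*k) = (k - 2)^2*(k - 1)*(k)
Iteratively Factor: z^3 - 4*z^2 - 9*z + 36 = (z - 3)*(z^2 - z - 12) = (z - 3)*(z + 3)*(z - 4)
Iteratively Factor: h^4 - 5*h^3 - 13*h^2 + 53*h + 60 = (h + 1)*(h^3 - 6*h^2 - 7*h + 60) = (h - 4)*(h + 1)*(h^2 - 2*h - 15) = (h - 4)*(h + 1)*(h + 3)*(h - 5)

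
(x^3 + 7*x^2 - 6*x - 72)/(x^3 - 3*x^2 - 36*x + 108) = (x + 4)/(x - 6)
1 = 1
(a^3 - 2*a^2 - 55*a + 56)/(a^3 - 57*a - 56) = (a - 1)/(a + 1)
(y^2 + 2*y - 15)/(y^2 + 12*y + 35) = (y - 3)/(y + 7)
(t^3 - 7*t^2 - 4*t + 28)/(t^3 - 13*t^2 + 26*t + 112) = (t - 2)/(t - 8)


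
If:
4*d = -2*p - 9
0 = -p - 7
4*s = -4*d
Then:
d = 5/4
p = -7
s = -5/4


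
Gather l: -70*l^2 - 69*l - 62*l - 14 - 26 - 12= -70*l^2 - 131*l - 52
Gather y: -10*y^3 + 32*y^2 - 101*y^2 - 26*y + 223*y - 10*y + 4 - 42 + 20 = -10*y^3 - 69*y^2 + 187*y - 18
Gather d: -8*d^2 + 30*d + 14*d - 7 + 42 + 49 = -8*d^2 + 44*d + 84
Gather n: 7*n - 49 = 7*n - 49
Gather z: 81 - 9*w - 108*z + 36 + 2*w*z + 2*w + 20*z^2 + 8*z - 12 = -7*w + 20*z^2 + z*(2*w - 100) + 105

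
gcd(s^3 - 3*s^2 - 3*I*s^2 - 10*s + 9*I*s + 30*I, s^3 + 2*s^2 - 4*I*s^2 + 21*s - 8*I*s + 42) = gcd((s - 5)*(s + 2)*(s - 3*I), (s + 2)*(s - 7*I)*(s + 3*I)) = s + 2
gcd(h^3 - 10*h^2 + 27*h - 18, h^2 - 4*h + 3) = h^2 - 4*h + 3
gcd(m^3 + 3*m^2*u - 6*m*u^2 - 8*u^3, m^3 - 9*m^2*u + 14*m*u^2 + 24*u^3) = m + u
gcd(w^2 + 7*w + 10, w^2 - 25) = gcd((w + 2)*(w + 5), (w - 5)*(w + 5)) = w + 5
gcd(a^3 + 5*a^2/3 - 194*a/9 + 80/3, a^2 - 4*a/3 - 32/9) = a - 8/3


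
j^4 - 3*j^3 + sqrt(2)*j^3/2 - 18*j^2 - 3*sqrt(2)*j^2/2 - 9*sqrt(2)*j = j*(j - 6)*(j + 3)*(j + sqrt(2)/2)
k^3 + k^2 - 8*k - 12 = (k - 3)*(k + 2)^2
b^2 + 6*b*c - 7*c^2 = (b - c)*(b + 7*c)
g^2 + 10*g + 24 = (g + 4)*(g + 6)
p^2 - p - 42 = (p - 7)*(p + 6)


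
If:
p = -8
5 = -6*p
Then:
No Solution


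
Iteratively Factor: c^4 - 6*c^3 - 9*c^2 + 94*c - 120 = (c - 5)*(c^3 - c^2 - 14*c + 24) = (c - 5)*(c - 2)*(c^2 + c - 12) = (c - 5)*(c - 2)*(c + 4)*(c - 3)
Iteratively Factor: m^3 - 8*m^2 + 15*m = (m - 5)*(m^2 - 3*m) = m*(m - 5)*(m - 3)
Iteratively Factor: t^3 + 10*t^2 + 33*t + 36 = (t + 3)*(t^2 + 7*t + 12) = (t + 3)*(t + 4)*(t + 3)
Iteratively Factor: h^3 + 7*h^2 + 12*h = (h + 3)*(h^2 + 4*h) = (h + 3)*(h + 4)*(h)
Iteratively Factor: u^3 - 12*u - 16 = (u + 2)*(u^2 - 2*u - 8) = (u + 2)^2*(u - 4)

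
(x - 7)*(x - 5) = x^2 - 12*x + 35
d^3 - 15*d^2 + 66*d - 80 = (d - 8)*(d - 5)*(d - 2)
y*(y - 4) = y^2 - 4*y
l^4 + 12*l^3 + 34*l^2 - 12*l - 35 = (l - 1)*(l + 1)*(l + 5)*(l + 7)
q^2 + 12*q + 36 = (q + 6)^2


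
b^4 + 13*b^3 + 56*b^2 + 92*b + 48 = (b + 1)*(b + 2)*(b + 4)*(b + 6)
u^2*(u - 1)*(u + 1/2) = u^4 - u^3/2 - u^2/2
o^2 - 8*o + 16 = (o - 4)^2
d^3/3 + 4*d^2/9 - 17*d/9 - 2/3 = (d/3 + 1)*(d - 2)*(d + 1/3)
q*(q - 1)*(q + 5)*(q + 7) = q^4 + 11*q^3 + 23*q^2 - 35*q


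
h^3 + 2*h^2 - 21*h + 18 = (h - 3)*(h - 1)*(h + 6)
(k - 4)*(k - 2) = k^2 - 6*k + 8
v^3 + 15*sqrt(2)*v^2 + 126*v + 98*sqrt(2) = (v + sqrt(2))*(v + 7*sqrt(2))^2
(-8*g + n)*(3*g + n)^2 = -72*g^3 - 39*g^2*n - 2*g*n^2 + n^3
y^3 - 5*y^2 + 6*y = y*(y - 3)*(y - 2)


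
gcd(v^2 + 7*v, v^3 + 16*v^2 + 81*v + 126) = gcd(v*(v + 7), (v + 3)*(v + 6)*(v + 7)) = v + 7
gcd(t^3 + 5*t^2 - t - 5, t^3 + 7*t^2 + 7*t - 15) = t^2 + 4*t - 5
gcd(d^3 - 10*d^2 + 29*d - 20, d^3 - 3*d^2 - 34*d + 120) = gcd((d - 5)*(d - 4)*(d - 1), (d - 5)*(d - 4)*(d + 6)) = d^2 - 9*d + 20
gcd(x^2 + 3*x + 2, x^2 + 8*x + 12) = x + 2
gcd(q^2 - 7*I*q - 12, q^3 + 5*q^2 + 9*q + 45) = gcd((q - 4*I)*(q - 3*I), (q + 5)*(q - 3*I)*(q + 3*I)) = q - 3*I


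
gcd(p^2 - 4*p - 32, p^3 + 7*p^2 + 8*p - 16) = p + 4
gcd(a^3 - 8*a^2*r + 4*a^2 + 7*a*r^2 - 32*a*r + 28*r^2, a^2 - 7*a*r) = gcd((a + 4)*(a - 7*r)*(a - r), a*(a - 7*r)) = -a + 7*r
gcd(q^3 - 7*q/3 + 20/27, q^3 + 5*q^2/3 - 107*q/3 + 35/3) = q - 1/3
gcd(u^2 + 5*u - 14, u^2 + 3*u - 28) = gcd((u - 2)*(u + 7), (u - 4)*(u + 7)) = u + 7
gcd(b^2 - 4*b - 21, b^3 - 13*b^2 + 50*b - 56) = b - 7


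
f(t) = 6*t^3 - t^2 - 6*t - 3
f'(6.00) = 630.00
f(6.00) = 1221.00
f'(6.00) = 630.00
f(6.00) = 1221.00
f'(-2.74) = 134.62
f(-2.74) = -117.49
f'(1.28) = 20.93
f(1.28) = 0.26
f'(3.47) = 203.80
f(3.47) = 214.83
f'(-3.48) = 218.95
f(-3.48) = -247.10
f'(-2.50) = 111.50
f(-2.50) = -88.00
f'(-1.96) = 67.07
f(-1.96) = -40.26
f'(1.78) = 47.47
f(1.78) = 16.99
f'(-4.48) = 364.23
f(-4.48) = -535.68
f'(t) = 18*t^2 - 2*t - 6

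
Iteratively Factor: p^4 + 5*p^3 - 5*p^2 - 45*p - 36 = (p + 1)*(p^3 + 4*p^2 - 9*p - 36) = (p - 3)*(p + 1)*(p^2 + 7*p + 12) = (p - 3)*(p + 1)*(p + 4)*(p + 3)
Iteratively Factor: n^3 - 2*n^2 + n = (n - 1)*(n^2 - n) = (n - 1)^2*(n)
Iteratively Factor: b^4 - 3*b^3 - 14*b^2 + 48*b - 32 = (b + 4)*(b^3 - 7*b^2 + 14*b - 8) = (b - 1)*(b + 4)*(b^2 - 6*b + 8) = (b - 4)*(b - 1)*(b + 4)*(b - 2)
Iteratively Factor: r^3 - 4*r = (r - 2)*(r^2 + 2*r) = r*(r - 2)*(r + 2)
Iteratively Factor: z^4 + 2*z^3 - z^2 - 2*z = (z)*(z^3 + 2*z^2 - z - 2) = z*(z - 1)*(z^2 + 3*z + 2) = z*(z - 1)*(z + 2)*(z + 1)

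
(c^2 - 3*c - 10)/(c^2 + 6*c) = (c^2 - 3*c - 10)/(c*(c + 6))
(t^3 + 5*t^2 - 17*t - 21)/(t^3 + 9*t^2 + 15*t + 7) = (t - 3)/(t + 1)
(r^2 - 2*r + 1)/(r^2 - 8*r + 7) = (r - 1)/(r - 7)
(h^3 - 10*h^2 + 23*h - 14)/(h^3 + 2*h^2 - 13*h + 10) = (h - 7)/(h + 5)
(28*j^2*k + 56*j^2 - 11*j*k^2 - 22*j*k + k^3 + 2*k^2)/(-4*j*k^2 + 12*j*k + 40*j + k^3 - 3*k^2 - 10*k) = (-7*j + k)/(k - 5)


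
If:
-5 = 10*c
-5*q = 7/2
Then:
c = -1/2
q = -7/10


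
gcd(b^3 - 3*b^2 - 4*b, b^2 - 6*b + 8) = b - 4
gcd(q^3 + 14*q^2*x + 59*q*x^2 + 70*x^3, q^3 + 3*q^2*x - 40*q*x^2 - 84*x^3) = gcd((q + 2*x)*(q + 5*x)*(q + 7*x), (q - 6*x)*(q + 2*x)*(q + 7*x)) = q^2 + 9*q*x + 14*x^2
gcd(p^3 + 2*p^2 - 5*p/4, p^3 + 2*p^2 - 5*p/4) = p^3 + 2*p^2 - 5*p/4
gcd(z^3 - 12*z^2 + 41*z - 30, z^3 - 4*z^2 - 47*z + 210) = z^2 - 11*z + 30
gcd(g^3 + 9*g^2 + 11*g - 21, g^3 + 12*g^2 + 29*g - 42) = g^2 + 6*g - 7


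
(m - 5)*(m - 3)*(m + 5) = m^3 - 3*m^2 - 25*m + 75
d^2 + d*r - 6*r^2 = (d - 2*r)*(d + 3*r)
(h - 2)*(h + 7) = h^2 + 5*h - 14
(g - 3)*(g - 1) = g^2 - 4*g + 3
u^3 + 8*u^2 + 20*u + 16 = (u + 2)^2*(u + 4)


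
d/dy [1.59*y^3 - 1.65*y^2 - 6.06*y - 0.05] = 4.77*y^2 - 3.3*y - 6.06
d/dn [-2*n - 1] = -2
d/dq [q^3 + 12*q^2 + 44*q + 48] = 3*q^2 + 24*q + 44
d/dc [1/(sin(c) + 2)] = -cos(c)/(sin(c) + 2)^2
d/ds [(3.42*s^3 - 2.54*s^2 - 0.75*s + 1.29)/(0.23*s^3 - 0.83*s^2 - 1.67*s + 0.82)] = (-4.44089209850063e-16*s^5 - 2.2544*s^4 - 11.0778*s^3 + 11.1424*s^2 - 2.0242*s + 1.5393)/(0.0529*s^6 - 0.3818*s^5 - 0.0793*s^4 + 3.1494*s^3 + 1.4277*s^2 - 2.7388*s + 0.6724)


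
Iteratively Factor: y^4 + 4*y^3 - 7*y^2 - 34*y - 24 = (y + 2)*(y^3 + 2*y^2 - 11*y - 12) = (y + 1)*(y + 2)*(y^2 + y - 12) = (y - 3)*(y + 1)*(y + 2)*(y + 4)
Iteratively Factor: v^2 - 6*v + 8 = (v - 2)*(v - 4)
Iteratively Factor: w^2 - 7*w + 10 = (w - 5)*(w - 2)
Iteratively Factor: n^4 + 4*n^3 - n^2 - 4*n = (n - 1)*(n^3 + 5*n^2 + 4*n) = (n - 1)*(n + 4)*(n^2 + n) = (n - 1)*(n + 1)*(n + 4)*(n)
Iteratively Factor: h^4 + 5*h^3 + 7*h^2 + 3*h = (h + 1)*(h^3 + 4*h^2 + 3*h) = h*(h + 1)*(h^2 + 4*h + 3) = h*(h + 1)*(h + 3)*(h + 1)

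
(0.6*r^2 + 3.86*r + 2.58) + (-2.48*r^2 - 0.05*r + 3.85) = -1.88*r^2 + 3.81*r + 6.43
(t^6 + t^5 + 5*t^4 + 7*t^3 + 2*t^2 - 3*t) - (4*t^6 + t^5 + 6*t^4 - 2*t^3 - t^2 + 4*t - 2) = -3*t^6 - t^4 + 9*t^3 + 3*t^2 - 7*t + 2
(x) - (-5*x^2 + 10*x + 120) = 5*x^2 - 9*x - 120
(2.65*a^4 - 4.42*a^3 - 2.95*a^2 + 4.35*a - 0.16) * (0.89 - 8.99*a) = -23.8235*a^5 + 42.0943*a^4 + 22.5867*a^3 - 41.732*a^2 + 5.3099*a - 0.1424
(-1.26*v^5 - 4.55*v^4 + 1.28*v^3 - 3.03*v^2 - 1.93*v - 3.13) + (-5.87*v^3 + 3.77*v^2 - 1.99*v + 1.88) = -1.26*v^5 - 4.55*v^4 - 4.59*v^3 + 0.74*v^2 - 3.92*v - 1.25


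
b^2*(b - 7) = b^3 - 7*b^2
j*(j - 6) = j^2 - 6*j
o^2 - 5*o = o*(o - 5)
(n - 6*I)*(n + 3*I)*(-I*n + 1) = -I*n^3 - 2*n^2 - 21*I*n + 18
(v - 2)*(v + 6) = v^2 + 4*v - 12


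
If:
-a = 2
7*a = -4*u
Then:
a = -2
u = 7/2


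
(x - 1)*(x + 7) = x^2 + 6*x - 7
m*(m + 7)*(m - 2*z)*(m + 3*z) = m^4 + m^3*z + 7*m^3 - 6*m^2*z^2 + 7*m^2*z - 42*m*z^2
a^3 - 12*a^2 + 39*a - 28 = (a - 7)*(a - 4)*(a - 1)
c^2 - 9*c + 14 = (c - 7)*(c - 2)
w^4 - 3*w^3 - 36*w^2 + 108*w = w*(w - 6)*(w - 3)*(w + 6)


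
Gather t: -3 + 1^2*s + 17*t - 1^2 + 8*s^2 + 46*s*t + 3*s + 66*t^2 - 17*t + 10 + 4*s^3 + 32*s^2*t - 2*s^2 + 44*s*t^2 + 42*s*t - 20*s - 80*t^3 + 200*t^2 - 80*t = 4*s^3 + 6*s^2 - 16*s - 80*t^3 + t^2*(44*s + 266) + t*(32*s^2 + 88*s - 80) + 6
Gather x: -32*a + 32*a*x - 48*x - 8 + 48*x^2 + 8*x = -32*a + 48*x^2 + x*(32*a - 40) - 8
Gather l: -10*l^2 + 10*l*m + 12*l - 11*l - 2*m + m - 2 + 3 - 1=-10*l^2 + l*(10*m + 1) - m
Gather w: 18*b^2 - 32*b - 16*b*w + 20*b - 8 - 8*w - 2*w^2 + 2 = 18*b^2 - 12*b - 2*w^2 + w*(-16*b - 8) - 6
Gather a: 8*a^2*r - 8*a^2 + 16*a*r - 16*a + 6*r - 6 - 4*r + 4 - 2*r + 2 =a^2*(8*r - 8) + a*(16*r - 16)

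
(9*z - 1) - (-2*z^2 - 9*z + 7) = 2*z^2 + 18*z - 8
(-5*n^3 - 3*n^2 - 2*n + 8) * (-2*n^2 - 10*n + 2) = 10*n^5 + 56*n^4 + 24*n^3 - 2*n^2 - 84*n + 16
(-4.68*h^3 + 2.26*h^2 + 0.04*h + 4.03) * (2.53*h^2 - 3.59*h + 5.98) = -11.8404*h^5 + 22.519*h^4 - 35.9986*h^3 + 23.5671*h^2 - 14.2285*h + 24.0994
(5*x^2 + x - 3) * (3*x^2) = 15*x^4 + 3*x^3 - 9*x^2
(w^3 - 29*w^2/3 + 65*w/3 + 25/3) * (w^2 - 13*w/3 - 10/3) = w^5 - 14*w^4 + 542*w^3/9 - 160*w^2/3 - 325*w/3 - 250/9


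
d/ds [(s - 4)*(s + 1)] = 2*s - 3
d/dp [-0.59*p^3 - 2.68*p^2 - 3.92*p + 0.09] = -1.77*p^2 - 5.36*p - 3.92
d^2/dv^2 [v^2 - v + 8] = 2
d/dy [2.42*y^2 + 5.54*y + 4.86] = 4.84*y + 5.54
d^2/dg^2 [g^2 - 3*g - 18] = 2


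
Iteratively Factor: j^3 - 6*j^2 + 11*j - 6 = (j - 2)*(j^2 - 4*j + 3) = (j - 3)*(j - 2)*(j - 1)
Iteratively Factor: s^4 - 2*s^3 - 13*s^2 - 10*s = (s - 5)*(s^3 + 3*s^2 + 2*s) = (s - 5)*(s + 2)*(s^2 + s) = (s - 5)*(s + 1)*(s + 2)*(s)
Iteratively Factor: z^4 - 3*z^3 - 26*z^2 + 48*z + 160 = (z + 4)*(z^3 - 7*z^2 + 2*z + 40) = (z + 2)*(z + 4)*(z^2 - 9*z + 20) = (z - 4)*(z + 2)*(z + 4)*(z - 5)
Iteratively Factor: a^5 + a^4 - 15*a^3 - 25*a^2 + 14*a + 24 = (a - 1)*(a^4 + 2*a^3 - 13*a^2 - 38*a - 24) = (a - 4)*(a - 1)*(a^3 + 6*a^2 + 11*a + 6) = (a - 4)*(a - 1)*(a + 1)*(a^2 + 5*a + 6) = (a - 4)*(a - 1)*(a + 1)*(a + 2)*(a + 3)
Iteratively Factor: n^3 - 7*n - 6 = (n - 3)*(n^2 + 3*n + 2) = (n - 3)*(n + 2)*(n + 1)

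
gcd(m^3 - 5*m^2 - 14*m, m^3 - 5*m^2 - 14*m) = m^3 - 5*m^2 - 14*m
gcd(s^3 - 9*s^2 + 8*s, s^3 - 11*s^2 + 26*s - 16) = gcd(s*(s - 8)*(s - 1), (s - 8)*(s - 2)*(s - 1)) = s^2 - 9*s + 8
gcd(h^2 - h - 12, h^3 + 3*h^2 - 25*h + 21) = 1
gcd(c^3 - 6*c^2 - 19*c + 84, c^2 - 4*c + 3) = c - 3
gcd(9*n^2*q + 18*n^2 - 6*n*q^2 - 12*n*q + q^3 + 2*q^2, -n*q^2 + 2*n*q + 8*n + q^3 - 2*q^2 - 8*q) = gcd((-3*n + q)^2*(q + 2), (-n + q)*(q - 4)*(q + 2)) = q + 2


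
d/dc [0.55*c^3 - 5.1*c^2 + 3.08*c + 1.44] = 1.65*c^2 - 10.2*c + 3.08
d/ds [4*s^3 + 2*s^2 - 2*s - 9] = 12*s^2 + 4*s - 2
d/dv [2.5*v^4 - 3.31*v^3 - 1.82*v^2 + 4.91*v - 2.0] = 10.0*v^3 - 9.93*v^2 - 3.64*v + 4.91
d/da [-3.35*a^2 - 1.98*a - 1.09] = -6.7*a - 1.98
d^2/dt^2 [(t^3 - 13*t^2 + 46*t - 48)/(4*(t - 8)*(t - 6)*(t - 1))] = (t^3 - 18*t + 42)/(t^6 - 21*t^5 + 165*t^4 - 595*t^3 + 990*t^2 - 756*t + 216)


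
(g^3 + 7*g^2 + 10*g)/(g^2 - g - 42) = g*(g^2 + 7*g + 10)/(g^2 - g - 42)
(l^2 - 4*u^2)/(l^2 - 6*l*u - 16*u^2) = (-l + 2*u)/(-l + 8*u)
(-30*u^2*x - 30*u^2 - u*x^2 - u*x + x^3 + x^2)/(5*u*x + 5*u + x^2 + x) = -6*u + x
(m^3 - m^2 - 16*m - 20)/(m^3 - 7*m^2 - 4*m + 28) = (m^2 - 3*m - 10)/(m^2 - 9*m + 14)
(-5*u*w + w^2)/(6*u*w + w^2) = (-5*u + w)/(6*u + w)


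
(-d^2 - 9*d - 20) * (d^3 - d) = -d^5 - 9*d^4 - 19*d^3 + 9*d^2 + 20*d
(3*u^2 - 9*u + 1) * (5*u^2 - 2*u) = 15*u^4 - 51*u^3 + 23*u^2 - 2*u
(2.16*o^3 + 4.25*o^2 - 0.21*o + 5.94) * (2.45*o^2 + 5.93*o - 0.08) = 5.292*o^5 + 23.2213*o^4 + 24.5152*o^3 + 12.9677*o^2 + 35.241*o - 0.4752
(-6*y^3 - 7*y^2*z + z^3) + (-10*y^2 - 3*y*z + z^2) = -6*y^3 - 7*y^2*z - 10*y^2 - 3*y*z + z^3 + z^2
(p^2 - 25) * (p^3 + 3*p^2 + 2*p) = p^5 + 3*p^4 - 23*p^3 - 75*p^2 - 50*p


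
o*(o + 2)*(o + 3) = o^3 + 5*o^2 + 6*o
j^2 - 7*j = j*(j - 7)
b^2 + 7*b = b*(b + 7)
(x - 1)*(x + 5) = x^2 + 4*x - 5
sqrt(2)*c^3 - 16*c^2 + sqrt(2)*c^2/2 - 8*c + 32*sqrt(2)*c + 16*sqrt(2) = (c - 4*sqrt(2))^2*(sqrt(2)*c + sqrt(2)/2)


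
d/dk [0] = 0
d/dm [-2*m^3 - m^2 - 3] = 2*m*(-3*m - 1)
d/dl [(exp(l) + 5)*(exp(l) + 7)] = 2*(exp(l) + 6)*exp(l)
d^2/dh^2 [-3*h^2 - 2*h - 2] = -6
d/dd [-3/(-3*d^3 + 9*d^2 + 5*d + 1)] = 3*(-9*d^2 + 18*d + 5)/(-3*d^3 + 9*d^2 + 5*d + 1)^2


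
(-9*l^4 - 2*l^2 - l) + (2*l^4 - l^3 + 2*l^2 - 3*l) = -7*l^4 - l^3 - 4*l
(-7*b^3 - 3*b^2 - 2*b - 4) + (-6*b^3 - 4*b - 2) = -13*b^3 - 3*b^2 - 6*b - 6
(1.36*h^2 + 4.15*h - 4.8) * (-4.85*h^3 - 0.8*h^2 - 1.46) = -6.596*h^5 - 21.2155*h^4 + 19.96*h^3 + 1.8544*h^2 - 6.059*h + 7.008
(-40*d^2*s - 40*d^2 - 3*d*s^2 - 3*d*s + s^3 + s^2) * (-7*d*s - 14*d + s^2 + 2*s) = 280*d^3*s^2 + 840*d^3*s + 560*d^3 - 19*d^2*s^3 - 57*d^2*s^2 - 38*d^2*s - 10*d*s^4 - 30*d*s^3 - 20*d*s^2 + s^5 + 3*s^4 + 2*s^3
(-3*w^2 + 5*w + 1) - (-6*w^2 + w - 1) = 3*w^2 + 4*w + 2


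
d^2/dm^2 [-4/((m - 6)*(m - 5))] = 8*(-(m - 6)^2 - (m - 6)*(m - 5) - (m - 5)^2)/((m - 6)^3*(m - 5)^3)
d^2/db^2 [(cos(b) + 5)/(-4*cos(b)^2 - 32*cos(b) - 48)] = (9*(1 - cos(2*b))^2*cos(b)/4 + 3*(1 - cos(2*b))^2 - 470*cos(b) - 11*cos(2*b) + 27*cos(3*b)/2 - cos(5*b)/2 - 351)/(4*(cos(b) + 2)^3*(cos(b) + 6)^3)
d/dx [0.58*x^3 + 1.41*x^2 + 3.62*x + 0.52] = 1.74*x^2 + 2.82*x + 3.62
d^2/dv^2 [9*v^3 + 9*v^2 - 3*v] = 54*v + 18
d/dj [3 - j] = -1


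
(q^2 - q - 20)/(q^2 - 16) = (q - 5)/(q - 4)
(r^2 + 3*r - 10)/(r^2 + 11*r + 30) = (r - 2)/(r + 6)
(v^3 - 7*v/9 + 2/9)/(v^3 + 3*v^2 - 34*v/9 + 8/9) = (v + 1)/(v + 4)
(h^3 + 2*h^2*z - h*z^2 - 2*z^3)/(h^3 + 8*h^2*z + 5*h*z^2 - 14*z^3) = (h + z)/(h + 7*z)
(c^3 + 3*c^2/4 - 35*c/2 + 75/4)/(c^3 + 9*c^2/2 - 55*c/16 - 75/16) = 4*(c - 3)/(4*c + 3)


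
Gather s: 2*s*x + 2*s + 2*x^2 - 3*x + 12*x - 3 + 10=s*(2*x + 2) + 2*x^2 + 9*x + 7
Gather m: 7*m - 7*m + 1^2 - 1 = 0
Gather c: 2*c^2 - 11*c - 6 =2*c^2 - 11*c - 6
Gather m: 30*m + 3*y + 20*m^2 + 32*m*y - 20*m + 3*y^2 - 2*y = 20*m^2 + m*(32*y + 10) + 3*y^2 + y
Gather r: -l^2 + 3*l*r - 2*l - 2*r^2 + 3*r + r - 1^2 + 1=-l^2 - 2*l - 2*r^2 + r*(3*l + 4)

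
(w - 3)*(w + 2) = w^2 - w - 6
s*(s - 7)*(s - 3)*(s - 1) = s^4 - 11*s^3 + 31*s^2 - 21*s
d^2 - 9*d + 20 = (d - 5)*(d - 4)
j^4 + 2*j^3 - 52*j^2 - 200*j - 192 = (j - 8)*(j + 2)^2*(j + 6)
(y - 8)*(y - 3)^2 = y^3 - 14*y^2 + 57*y - 72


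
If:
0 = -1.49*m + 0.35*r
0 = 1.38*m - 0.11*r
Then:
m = 0.00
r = 0.00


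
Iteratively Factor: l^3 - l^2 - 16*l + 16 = (l - 4)*(l^2 + 3*l - 4) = (l - 4)*(l + 4)*(l - 1)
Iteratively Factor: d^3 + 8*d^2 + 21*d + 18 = (d + 3)*(d^2 + 5*d + 6) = (d + 3)^2*(d + 2)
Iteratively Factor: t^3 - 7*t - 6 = (t - 3)*(t^2 + 3*t + 2) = (t - 3)*(t + 2)*(t + 1)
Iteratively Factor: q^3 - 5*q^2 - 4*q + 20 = (q - 2)*(q^2 - 3*q - 10) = (q - 2)*(q + 2)*(q - 5)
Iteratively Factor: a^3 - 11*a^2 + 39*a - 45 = (a - 3)*(a^2 - 8*a + 15) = (a - 5)*(a - 3)*(a - 3)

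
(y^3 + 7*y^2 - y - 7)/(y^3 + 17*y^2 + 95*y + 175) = (y^2 - 1)/(y^2 + 10*y + 25)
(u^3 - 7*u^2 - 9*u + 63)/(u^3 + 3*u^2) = 1 - 10/u + 21/u^2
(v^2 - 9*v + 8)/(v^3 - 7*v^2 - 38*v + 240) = (v - 1)/(v^2 + v - 30)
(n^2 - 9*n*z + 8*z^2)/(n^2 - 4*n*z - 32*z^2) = (n - z)/(n + 4*z)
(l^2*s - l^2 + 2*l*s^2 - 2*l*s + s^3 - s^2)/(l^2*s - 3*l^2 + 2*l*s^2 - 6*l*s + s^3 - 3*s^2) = (s - 1)/(s - 3)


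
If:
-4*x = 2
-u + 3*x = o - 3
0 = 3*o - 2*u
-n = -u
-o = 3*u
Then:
No Solution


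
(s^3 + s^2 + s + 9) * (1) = s^3 + s^2 + s + 9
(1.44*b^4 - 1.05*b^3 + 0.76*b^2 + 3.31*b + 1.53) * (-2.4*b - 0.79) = -3.456*b^5 + 1.3824*b^4 - 0.9945*b^3 - 8.5444*b^2 - 6.2869*b - 1.2087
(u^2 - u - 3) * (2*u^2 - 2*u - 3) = 2*u^4 - 4*u^3 - 7*u^2 + 9*u + 9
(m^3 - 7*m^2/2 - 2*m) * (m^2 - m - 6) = m^5 - 9*m^4/2 - 9*m^3/2 + 23*m^2 + 12*m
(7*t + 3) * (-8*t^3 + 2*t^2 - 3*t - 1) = -56*t^4 - 10*t^3 - 15*t^2 - 16*t - 3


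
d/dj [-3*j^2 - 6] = -6*j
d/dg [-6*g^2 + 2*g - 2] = 2 - 12*g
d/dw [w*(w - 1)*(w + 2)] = 3*w^2 + 2*w - 2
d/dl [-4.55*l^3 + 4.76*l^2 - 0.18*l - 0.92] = -13.65*l^2 + 9.52*l - 0.18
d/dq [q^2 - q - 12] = 2*q - 1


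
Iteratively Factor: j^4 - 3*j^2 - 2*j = (j)*(j^3 - 3*j - 2) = j*(j - 2)*(j^2 + 2*j + 1) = j*(j - 2)*(j + 1)*(j + 1)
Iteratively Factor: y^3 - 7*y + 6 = (y - 2)*(y^2 + 2*y - 3) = (y - 2)*(y + 3)*(y - 1)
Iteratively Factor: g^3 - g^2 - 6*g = (g)*(g^2 - g - 6) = g*(g - 3)*(g + 2)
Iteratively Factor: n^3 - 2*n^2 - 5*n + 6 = (n - 3)*(n^2 + n - 2) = (n - 3)*(n - 1)*(n + 2)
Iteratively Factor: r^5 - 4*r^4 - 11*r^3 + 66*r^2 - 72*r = (r + 4)*(r^4 - 8*r^3 + 21*r^2 - 18*r) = r*(r + 4)*(r^3 - 8*r^2 + 21*r - 18) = r*(r - 3)*(r + 4)*(r^2 - 5*r + 6) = r*(r - 3)*(r - 2)*(r + 4)*(r - 3)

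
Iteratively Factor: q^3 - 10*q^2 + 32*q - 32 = (q - 2)*(q^2 - 8*q + 16) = (q - 4)*(q - 2)*(q - 4)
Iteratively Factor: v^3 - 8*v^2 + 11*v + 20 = (v - 5)*(v^2 - 3*v - 4) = (v - 5)*(v - 4)*(v + 1)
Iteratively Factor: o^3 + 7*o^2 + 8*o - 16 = (o + 4)*(o^2 + 3*o - 4) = (o + 4)^2*(o - 1)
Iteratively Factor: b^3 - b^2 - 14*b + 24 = (b + 4)*(b^2 - 5*b + 6) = (b - 3)*(b + 4)*(b - 2)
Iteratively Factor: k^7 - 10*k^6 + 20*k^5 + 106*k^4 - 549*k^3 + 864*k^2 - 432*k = (k)*(k^6 - 10*k^5 + 20*k^4 + 106*k^3 - 549*k^2 + 864*k - 432) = k*(k + 4)*(k^5 - 14*k^4 + 76*k^3 - 198*k^2 + 243*k - 108) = k*(k - 4)*(k + 4)*(k^4 - 10*k^3 + 36*k^2 - 54*k + 27) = k*(k - 4)*(k - 3)*(k + 4)*(k^3 - 7*k^2 + 15*k - 9) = k*(k - 4)*(k - 3)^2*(k + 4)*(k^2 - 4*k + 3) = k*(k - 4)*(k - 3)^3*(k + 4)*(k - 1)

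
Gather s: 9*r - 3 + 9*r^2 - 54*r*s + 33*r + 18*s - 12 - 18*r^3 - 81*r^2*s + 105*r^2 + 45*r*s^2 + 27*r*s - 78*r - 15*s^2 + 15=-18*r^3 + 114*r^2 - 36*r + s^2*(45*r - 15) + s*(-81*r^2 - 27*r + 18)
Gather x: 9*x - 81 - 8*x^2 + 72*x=-8*x^2 + 81*x - 81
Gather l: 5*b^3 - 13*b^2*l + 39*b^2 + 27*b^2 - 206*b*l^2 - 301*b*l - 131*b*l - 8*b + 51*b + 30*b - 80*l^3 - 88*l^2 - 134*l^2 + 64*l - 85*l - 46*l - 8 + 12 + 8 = 5*b^3 + 66*b^2 + 73*b - 80*l^3 + l^2*(-206*b - 222) + l*(-13*b^2 - 432*b - 67) + 12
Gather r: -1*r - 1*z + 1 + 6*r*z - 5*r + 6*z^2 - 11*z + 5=r*(6*z - 6) + 6*z^2 - 12*z + 6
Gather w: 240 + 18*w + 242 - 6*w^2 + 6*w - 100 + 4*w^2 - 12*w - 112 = -2*w^2 + 12*w + 270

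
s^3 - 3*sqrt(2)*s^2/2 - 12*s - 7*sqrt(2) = (s - 7*sqrt(2)/2)*(s + sqrt(2))^2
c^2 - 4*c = c*(c - 4)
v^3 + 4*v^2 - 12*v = v*(v - 2)*(v + 6)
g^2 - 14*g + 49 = (g - 7)^2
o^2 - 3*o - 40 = (o - 8)*(o + 5)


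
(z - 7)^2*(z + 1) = z^3 - 13*z^2 + 35*z + 49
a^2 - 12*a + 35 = (a - 7)*(a - 5)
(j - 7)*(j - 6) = j^2 - 13*j + 42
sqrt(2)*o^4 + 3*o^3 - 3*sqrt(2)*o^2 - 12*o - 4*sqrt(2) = (o - 2)*(o + 2)*(o + sqrt(2))*(sqrt(2)*o + 1)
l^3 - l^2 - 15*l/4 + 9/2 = (l - 3/2)^2*(l + 2)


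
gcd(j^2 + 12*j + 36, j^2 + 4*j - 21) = 1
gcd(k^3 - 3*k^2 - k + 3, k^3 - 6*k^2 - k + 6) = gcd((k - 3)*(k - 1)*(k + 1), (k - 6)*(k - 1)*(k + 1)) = k^2 - 1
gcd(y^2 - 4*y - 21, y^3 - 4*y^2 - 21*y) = y^2 - 4*y - 21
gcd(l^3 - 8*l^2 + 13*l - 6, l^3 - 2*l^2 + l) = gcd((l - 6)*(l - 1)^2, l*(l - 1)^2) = l^2 - 2*l + 1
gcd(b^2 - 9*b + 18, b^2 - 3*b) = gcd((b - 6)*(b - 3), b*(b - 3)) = b - 3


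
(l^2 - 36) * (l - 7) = l^3 - 7*l^2 - 36*l + 252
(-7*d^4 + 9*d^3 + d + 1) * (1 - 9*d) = 63*d^5 - 88*d^4 + 9*d^3 - 9*d^2 - 8*d + 1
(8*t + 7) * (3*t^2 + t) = 24*t^3 + 29*t^2 + 7*t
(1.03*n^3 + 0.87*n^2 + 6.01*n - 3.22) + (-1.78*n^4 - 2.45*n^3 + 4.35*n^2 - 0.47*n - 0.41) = -1.78*n^4 - 1.42*n^3 + 5.22*n^2 + 5.54*n - 3.63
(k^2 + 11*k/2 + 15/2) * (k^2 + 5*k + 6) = k^4 + 21*k^3/2 + 41*k^2 + 141*k/2 + 45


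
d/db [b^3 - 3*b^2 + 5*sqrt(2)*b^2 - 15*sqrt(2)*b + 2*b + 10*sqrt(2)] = 3*b^2 - 6*b + 10*sqrt(2)*b - 15*sqrt(2) + 2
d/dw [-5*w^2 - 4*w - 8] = -10*w - 4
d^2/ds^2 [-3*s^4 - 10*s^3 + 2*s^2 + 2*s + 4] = -36*s^2 - 60*s + 4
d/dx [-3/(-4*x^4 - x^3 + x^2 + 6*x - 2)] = 3*(-16*x^3 - 3*x^2 + 2*x + 6)/(4*x^4 + x^3 - x^2 - 6*x + 2)^2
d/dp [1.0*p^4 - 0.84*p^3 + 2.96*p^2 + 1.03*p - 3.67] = 4.0*p^3 - 2.52*p^2 + 5.92*p + 1.03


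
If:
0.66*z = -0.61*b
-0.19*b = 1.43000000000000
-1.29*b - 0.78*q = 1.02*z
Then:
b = -7.53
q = 3.35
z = 6.96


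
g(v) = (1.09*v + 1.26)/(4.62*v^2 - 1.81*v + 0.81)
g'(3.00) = -0.06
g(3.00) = 0.12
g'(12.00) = -0.00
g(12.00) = 0.02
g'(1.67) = -0.27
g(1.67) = 0.29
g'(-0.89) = 0.26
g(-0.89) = 0.05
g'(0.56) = -3.18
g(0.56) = 1.50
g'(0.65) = -2.60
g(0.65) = 1.24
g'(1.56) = -0.32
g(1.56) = 0.32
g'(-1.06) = 0.16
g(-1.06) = 0.01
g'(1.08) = -0.85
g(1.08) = 0.57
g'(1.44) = -0.40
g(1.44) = 0.36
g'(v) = (1.81 - 9.24*v)*(1.09*v + 1.26)/(4.62*v^2 - 1.81*v + 0.81)^2 + 1.09/(4.62*v^2 - 1.81*v + 0.81) = (-5.0358*v^2 - 11.6424*v + 3.1635)/(21.3444*v^4 - 16.7244*v^3 + 10.7605*v^2 - 2.9322*v + 0.6561)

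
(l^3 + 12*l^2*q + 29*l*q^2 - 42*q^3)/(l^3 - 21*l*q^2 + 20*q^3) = (-l^2 - 13*l*q - 42*q^2)/(-l^2 - l*q + 20*q^2)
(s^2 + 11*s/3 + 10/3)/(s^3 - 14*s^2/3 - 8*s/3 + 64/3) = (3*s + 5)/(3*s^2 - 20*s + 32)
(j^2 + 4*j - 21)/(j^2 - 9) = (j + 7)/(j + 3)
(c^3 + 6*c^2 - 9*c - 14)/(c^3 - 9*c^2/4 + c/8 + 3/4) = 8*(c^2 + 8*c + 7)/(8*c^2 - 2*c - 3)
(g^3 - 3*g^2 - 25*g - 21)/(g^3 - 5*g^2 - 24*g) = (g^2 - 6*g - 7)/(g*(g - 8))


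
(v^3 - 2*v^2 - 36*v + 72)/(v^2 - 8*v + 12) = v + 6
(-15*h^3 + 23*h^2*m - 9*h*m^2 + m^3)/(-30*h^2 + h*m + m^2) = (3*h^2 - 4*h*m + m^2)/(6*h + m)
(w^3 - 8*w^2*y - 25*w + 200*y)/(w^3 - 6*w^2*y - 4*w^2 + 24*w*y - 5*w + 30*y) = (-w^2 + 8*w*y - 5*w + 40*y)/(-w^2 + 6*w*y - w + 6*y)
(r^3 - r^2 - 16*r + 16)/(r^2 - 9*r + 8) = (r^2 - 16)/(r - 8)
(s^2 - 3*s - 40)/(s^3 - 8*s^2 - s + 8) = (s + 5)/(s^2 - 1)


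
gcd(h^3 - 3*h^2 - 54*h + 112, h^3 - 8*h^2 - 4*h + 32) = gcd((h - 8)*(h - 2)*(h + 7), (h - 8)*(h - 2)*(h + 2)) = h^2 - 10*h + 16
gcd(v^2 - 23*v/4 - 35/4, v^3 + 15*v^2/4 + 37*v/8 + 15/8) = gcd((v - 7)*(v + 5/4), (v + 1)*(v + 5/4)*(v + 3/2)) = v + 5/4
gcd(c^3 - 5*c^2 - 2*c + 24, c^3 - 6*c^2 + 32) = c^2 - 2*c - 8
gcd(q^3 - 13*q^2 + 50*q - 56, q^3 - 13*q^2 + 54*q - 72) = q - 4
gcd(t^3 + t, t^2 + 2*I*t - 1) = t + I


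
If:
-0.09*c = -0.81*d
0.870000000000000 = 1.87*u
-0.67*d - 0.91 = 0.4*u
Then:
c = -14.72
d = -1.64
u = 0.47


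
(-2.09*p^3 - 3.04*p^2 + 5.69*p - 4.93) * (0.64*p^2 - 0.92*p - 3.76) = -1.3376*p^5 - 0.0228000000000002*p^4 + 14.2968*p^3 + 3.0404*p^2 - 16.8588*p + 18.5368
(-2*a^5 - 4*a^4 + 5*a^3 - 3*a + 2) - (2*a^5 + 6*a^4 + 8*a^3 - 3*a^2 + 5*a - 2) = -4*a^5 - 10*a^4 - 3*a^3 + 3*a^2 - 8*a + 4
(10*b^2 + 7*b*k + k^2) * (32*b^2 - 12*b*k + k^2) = 320*b^4 + 104*b^3*k - 42*b^2*k^2 - 5*b*k^3 + k^4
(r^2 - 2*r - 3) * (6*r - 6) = 6*r^3 - 18*r^2 - 6*r + 18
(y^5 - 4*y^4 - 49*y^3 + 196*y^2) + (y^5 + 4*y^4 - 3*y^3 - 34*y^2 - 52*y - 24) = 2*y^5 - 52*y^3 + 162*y^2 - 52*y - 24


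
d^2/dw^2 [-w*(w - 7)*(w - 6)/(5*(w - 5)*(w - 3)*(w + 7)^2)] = 2*(-w^7 + 53*w^6 - 855*w^5 + 6887*w^4 - 33271*w^3 + 96075*w^2 - 131985*w + 28665)/(5*(w^10 + 4*w^9 - 141*w^8 - 280*w^7 + 8210*w^6 - 528*w^5 - 223922*w^4 + 426328*w^3 + 2119005*w^2 - 8334900*w + 8103375))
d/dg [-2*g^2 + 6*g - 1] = 6 - 4*g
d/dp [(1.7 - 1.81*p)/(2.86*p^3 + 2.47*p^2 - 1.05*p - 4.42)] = (10.3532*p^3 - 10.1153*p^2 - 8.398*p + 9.7852)/(8.1796*p^6 + 14.1284*p^5 + 0.0949000000000009*p^4 - 30.4694*p^3 - 20.7323*p^2 + 9.282*p + 19.5364)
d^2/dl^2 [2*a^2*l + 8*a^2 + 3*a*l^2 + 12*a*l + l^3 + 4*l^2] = 6*a + 6*l + 8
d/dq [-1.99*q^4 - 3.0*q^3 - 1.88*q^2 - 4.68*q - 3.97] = -7.96*q^3 - 9.0*q^2 - 3.76*q - 4.68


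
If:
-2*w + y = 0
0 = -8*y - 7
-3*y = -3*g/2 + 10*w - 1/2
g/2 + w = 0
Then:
No Solution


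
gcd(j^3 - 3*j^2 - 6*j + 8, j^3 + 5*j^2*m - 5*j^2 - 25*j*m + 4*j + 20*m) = j^2 - 5*j + 4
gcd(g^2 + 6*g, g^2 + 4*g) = g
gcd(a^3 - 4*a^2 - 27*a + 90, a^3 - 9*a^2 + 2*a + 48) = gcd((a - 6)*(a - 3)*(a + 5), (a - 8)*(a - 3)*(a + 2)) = a - 3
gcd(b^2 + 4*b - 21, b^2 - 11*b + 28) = 1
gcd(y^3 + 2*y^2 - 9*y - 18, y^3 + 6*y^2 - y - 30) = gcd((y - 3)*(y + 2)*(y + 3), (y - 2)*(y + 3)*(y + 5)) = y + 3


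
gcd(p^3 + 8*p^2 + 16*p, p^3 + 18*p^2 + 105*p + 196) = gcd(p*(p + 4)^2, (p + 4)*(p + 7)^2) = p + 4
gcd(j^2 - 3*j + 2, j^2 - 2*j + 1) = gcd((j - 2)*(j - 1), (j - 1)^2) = j - 1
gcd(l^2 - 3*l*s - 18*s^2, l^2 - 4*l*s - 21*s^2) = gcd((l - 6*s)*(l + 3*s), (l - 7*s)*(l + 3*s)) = l + 3*s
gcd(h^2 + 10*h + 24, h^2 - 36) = h + 6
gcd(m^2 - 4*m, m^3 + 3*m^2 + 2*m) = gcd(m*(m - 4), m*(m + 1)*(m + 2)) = m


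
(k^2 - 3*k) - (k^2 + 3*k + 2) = -6*k - 2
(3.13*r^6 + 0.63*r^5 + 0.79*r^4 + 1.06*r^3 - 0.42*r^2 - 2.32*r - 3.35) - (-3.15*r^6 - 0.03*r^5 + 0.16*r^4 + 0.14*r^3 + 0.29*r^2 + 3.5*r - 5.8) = 6.28*r^6 + 0.66*r^5 + 0.63*r^4 + 0.92*r^3 - 0.71*r^2 - 5.82*r + 2.45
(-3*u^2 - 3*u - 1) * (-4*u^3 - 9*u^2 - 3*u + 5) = 12*u^5 + 39*u^4 + 40*u^3 + 3*u^2 - 12*u - 5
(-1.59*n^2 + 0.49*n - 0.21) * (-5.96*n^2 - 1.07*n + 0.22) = 9.4764*n^4 - 1.2191*n^3 + 0.3775*n^2 + 0.3325*n - 0.0462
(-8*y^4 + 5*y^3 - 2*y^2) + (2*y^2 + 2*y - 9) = -8*y^4 + 5*y^3 + 2*y - 9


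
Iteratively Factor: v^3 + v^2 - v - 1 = (v + 1)*(v^2 - 1) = (v - 1)*(v + 1)*(v + 1)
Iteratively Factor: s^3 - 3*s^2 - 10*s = (s + 2)*(s^2 - 5*s) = s*(s + 2)*(s - 5)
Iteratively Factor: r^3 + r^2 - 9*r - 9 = (r - 3)*(r^2 + 4*r + 3) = (r - 3)*(r + 3)*(r + 1)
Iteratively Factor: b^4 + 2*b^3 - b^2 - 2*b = (b - 1)*(b^3 + 3*b^2 + 2*b) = b*(b - 1)*(b^2 + 3*b + 2) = b*(b - 1)*(b + 2)*(b + 1)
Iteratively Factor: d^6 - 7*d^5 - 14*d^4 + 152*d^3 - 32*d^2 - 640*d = (d + 4)*(d^5 - 11*d^4 + 30*d^3 + 32*d^2 - 160*d) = d*(d + 4)*(d^4 - 11*d^3 + 30*d^2 + 32*d - 160) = d*(d - 4)*(d + 4)*(d^3 - 7*d^2 + 2*d + 40) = d*(d - 4)^2*(d + 4)*(d^2 - 3*d - 10) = d*(d - 4)^2*(d + 2)*(d + 4)*(d - 5)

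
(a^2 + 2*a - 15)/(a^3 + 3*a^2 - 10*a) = (a - 3)/(a*(a - 2))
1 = 1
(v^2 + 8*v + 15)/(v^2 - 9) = (v + 5)/(v - 3)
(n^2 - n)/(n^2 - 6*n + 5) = n/(n - 5)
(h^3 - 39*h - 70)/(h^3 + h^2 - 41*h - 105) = (h + 2)/(h + 3)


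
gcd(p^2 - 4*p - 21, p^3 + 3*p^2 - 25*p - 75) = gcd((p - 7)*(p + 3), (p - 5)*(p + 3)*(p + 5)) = p + 3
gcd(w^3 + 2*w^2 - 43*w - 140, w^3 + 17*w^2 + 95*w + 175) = w + 5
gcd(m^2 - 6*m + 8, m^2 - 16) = m - 4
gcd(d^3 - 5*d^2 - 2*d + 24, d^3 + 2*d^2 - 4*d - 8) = d + 2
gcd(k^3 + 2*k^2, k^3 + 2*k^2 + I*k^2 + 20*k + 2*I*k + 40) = k + 2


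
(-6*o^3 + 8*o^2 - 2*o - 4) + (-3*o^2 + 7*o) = -6*o^3 + 5*o^2 + 5*o - 4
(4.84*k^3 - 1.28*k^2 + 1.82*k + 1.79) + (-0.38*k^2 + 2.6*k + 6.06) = 4.84*k^3 - 1.66*k^2 + 4.42*k + 7.85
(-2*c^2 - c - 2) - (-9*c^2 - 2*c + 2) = 7*c^2 + c - 4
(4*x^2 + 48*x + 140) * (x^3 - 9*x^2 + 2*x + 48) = 4*x^5 + 12*x^4 - 284*x^3 - 972*x^2 + 2584*x + 6720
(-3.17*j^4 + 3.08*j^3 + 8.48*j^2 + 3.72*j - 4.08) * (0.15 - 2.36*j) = 7.4812*j^5 - 7.7443*j^4 - 19.5508*j^3 - 7.5072*j^2 + 10.1868*j - 0.612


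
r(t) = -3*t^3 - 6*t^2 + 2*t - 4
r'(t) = -9*t^2 - 12*t + 2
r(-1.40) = -10.33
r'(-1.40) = 1.16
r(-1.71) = -9.96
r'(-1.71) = -3.80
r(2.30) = -67.64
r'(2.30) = -73.21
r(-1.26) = -10.04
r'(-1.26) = 2.83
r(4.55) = -401.70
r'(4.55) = -238.92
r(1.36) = -19.92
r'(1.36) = -30.97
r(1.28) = -17.56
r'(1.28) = -28.11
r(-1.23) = -9.95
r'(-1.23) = 3.14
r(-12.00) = 4292.00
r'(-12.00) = -1150.00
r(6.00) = -856.00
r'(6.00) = -394.00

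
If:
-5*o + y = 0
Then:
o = y/5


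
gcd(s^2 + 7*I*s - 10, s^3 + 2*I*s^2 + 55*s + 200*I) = s + 5*I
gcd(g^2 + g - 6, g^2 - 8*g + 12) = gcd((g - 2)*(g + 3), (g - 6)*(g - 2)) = g - 2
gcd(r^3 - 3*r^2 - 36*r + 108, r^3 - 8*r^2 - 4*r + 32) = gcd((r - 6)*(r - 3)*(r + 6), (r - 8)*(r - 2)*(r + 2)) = 1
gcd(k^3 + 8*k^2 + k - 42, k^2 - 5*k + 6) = k - 2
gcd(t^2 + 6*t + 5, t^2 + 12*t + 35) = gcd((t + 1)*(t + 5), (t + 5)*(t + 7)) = t + 5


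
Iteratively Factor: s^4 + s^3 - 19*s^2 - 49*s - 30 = (s + 3)*(s^3 - 2*s^2 - 13*s - 10) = (s + 2)*(s + 3)*(s^2 - 4*s - 5) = (s + 1)*(s + 2)*(s + 3)*(s - 5)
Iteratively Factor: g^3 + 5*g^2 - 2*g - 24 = (g - 2)*(g^2 + 7*g + 12) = (g - 2)*(g + 3)*(g + 4)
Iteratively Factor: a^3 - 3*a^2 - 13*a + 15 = (a - 5)*(a^2 + 2*a - 3) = (a - 5)*(a - 1)*(a + 3)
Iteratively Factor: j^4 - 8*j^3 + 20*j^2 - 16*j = (j - 4)*(j^3 - 4*j^2 + 4*j) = (j - 4)*(j - 2)*(j^2 - 2*j) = (j - 4)*(j - 2)^2*(j)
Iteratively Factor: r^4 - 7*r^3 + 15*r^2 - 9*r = (r - 1)*(r^3 - 6*r^2 + 9*r) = (r - 3)*(r - 1)*(r^2 - 3*r) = (r - 3)^2*(r - 1)*(r)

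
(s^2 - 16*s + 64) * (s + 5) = s^3 - 11*s^2 - 16*s + 320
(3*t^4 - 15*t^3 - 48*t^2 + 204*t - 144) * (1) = 3*t^4 - 15*t^3 - 48*t^2 + 204*t - 144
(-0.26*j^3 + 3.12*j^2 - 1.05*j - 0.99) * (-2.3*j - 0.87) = 0.598*j^4 - 6.9498*j^3 - 0.2994*j^2 + 3.1905*j + 0.8613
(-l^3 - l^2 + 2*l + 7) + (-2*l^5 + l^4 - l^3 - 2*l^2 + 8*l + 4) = -2*l^5 + l^4 - 2*l^3 - 3*l^2 + 10*l + 11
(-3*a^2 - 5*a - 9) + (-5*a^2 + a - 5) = -8*a^2 - 4*a - 14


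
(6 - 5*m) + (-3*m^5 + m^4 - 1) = -3*m^5 + m^4 - 5*m + 5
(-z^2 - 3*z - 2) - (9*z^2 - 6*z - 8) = -10*z^2 + 3*z + 6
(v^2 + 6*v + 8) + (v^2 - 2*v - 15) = 2*v^2 + 4*v - 7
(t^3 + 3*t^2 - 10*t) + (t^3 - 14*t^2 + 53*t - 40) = 2*t^3 - 11*t^2 + 43*t - 40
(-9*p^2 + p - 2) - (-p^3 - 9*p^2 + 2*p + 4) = p^3 - p - 6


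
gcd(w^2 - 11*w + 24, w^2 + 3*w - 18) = w - 3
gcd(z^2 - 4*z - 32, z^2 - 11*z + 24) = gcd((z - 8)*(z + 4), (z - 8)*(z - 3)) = z - 8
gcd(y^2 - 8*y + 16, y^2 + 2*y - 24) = y - 4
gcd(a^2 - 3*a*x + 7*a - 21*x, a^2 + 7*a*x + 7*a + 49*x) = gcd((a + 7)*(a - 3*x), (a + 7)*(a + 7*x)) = a + 7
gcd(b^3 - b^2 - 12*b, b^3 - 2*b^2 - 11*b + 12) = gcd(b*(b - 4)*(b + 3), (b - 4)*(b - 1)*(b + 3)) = b^2 - b - 12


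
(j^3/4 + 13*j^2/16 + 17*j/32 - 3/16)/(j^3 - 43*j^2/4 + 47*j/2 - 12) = (8*j^3 + 26*j^2 + 17*j - 6)/(8*(4*j^3 - 43*j^2 + 94*j - 48))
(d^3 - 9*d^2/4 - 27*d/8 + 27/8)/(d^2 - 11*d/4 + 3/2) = (2*d^2 - 3*d - 9)/(2*(d - 2))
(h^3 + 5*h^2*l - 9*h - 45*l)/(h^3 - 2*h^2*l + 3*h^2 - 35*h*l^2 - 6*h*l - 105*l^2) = (h - 3)/(h - 7*l)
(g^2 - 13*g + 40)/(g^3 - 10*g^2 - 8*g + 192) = (g - 5)/(g^2 - 2*g - 24)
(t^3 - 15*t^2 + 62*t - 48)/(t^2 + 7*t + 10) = (t^3 - 15*t^2 + 62*t - 48)/(t^2 + 7*t + 10)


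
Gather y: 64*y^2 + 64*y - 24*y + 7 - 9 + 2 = 64*y^2 + 40*y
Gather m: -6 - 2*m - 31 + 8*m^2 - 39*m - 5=8*m^2 - 41*m - 42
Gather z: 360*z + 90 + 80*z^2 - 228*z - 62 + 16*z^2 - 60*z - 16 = 96*z^2 + 72*z + 12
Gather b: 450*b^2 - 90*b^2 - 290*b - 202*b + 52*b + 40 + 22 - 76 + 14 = 360*b^2 - 440*b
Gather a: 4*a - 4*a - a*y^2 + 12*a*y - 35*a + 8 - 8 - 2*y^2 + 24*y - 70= a*(-y^2 + 12*y - 35) - 2*y^2 + 24*y - 70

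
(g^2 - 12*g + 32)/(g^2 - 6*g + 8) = (g - 8)/(g - 2)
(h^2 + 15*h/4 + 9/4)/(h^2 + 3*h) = (h + 3/4)/h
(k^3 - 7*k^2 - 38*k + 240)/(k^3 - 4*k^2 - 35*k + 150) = (k - 8)/(k - 5)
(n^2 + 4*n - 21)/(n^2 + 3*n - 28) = (n - 3)/(n - 4)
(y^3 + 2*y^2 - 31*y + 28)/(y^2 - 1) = (y^2 + 3*y - 28)/(y + 1)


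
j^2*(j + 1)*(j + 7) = j^4 + 8*j^3 + 7*j^2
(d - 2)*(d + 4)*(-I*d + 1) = -I*d^3 + d^2 - 2*I*d^2 + 2*d + 8*I*d - 8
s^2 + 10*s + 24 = (s + 4)*(s + 6)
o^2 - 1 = (o - 1)*(o + 1)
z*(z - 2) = z^2 - 2*z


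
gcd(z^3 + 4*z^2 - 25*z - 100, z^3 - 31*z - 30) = z + 5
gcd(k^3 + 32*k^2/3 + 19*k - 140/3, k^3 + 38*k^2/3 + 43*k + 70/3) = k^2 + 12*k + 35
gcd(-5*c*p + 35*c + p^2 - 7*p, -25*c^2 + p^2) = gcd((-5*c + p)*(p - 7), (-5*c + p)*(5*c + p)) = -5*c + p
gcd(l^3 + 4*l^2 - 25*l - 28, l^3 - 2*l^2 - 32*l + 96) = l - 4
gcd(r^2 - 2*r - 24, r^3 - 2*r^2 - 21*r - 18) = r - 6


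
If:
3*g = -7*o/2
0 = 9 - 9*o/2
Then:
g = -7/3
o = 2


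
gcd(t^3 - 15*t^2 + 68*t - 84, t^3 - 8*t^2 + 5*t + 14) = t^2 - 9*t + 14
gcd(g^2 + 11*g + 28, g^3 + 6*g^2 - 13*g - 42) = g + 7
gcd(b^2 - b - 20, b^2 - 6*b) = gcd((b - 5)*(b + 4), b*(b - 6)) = 1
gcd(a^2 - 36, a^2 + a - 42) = a - 6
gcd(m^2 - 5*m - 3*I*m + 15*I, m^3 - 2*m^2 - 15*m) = m - 5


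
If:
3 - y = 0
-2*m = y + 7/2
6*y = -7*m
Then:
No Solution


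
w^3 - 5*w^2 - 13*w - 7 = (w - 7)*(w + 1)^2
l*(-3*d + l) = -3*d*l + l^2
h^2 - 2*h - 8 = (h - 4)*(h + 2)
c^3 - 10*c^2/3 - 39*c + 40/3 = (c - 8)*(c - 1/3)*(c + 5)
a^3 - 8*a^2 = a^2*(a - 8)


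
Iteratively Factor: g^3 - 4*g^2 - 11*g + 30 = (g - 5)*(g^2 + g - 6) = (g - 5)*(g + 3)*(g - 2)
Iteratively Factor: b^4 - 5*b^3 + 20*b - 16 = (b - 2)*(b^3 - 3*b^2 - 6*b + 8) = (b - 2)*(b + 2)*(b^2 - 5*b + 4) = (b - 2)*(b - 1)*(b + 2)*(b - 4)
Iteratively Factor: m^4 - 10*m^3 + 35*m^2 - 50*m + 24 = (m - 1)*(m^3 - 9*m^2 + 26*m - 24) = (m - 2)*(m - 1)*(m^2 - 7*m + 12) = (m - 3)*(m - 2)*(m - 1)*(m - 4)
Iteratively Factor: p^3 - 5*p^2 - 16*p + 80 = (p + 4)*(p^2 - 9*p + 20) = (p - 5)*(p + 4)*(p - 4)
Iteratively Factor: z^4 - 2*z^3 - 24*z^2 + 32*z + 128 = (z + 2)*(z^3 - 4*z^2 - 16*z + 64) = (z - 4)*(z + 2)*(z^2 - 16) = (z - 4)^2*(z + 2)*(z + 4)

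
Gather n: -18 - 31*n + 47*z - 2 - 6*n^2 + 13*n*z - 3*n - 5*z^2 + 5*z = -6*n^2 + n*(13*z - 34) - 5*z^2 + 52*z - 20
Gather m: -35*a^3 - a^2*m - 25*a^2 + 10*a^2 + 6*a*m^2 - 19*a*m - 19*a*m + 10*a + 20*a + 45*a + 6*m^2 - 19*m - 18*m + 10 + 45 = -35*a^3 - 15*a^2 + 75*a + m^2*(6*a + 6) + m*(-a^2 - 38*a - 37) + 55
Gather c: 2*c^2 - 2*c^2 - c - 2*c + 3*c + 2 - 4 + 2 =0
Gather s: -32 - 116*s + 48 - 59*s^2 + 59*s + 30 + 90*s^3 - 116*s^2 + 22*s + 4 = 90*s^3 - 175*s^2 - 35*s + 50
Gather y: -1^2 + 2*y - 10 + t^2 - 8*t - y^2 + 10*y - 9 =t^2 - 8*t - y^2 + 12*y - 20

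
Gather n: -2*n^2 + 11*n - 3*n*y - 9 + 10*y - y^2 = -2*n^2 + n*(11 - 3*y) - y^2 + 10*y - 9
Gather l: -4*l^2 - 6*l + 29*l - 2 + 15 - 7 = -4*l^2 + 23*l + 6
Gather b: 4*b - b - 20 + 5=3*b - 15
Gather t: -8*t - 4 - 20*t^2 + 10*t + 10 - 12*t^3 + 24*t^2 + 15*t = -12*t^3 + 4*t^2 + 17*t + 6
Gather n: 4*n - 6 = 4*n - 6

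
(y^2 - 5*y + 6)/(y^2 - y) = (y^2 - 5*y + 6)/(y*(y - 1))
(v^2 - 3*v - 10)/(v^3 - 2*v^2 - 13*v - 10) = 1/(v + 1)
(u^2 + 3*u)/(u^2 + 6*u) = (u + 3)/(u + 6)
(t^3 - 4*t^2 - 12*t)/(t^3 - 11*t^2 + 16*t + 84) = t/(t - 7)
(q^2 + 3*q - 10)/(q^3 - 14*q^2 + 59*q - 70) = (q + 5)/(q^2 - 12*q + 35)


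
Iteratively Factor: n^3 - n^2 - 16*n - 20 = (n + 2)*(n^2 - 3*n - 10) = (n + 2)^2*(n - 5)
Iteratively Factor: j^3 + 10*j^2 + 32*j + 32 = (j + 2)*(j^2 + 8*j + 16) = (j + 2)*(j + 4)*(j + 4)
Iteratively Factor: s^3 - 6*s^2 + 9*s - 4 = (s - 4)*(s^2 - 2*s + 1) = (s - 4)*(s - 1)*(s - 1)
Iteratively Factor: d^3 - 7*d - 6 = (d - 3)*(d^2 + 3*d + 2) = (d - 3)*(d + 2)*(d + 1)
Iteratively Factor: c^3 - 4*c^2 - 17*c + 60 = (c - 3)*(c^2 - c - 20) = (c - 3)*(c + 4)*(c - 5)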